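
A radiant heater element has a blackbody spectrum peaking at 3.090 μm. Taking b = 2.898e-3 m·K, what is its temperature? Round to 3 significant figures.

T ≈ 938 K

Wien's law gives T = b/λ_max = (2.898×10⁻³ m·K)/(3.090×10⁻⁶ m) = 938 K.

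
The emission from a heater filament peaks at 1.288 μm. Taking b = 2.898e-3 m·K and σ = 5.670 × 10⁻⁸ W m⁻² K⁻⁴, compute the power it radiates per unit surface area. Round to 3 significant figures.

I ≈ 1.45×10⁶ W/m²

Wien's law: T = b/λ_max = 2.898×10⁻³/1.288×10⁻⁶ = 2250.00 K.
Then I = σT⁴ = 5.670×10⁻⁸×(2250.00)⁴ = 1.45×10⁶ W/m².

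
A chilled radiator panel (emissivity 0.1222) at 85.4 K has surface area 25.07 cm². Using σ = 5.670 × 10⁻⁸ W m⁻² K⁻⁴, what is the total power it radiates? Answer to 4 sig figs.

P ≈ 9.239×10⁻⁴ W

Area A = 25.07 cm² = 2.507×10⁻³ m².
P = εσAT⁴ = 0.1222 × 5.670×10⁻⁸ × 2.507×10⁻³ × (85.4)⁴ = 9.239×10⁻⁴ W.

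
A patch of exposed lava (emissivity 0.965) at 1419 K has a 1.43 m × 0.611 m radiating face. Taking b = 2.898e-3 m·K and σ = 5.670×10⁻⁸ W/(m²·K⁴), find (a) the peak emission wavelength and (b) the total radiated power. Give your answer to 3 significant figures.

(a) λ_max = b/T = 2.898×10⁻³/1419 = 2.042×10⁻⁶ m = 2.04 μm.
Area A = 1.43 × 0.611 = 0.87373 m².
(b) P = εσAT⁴ = 0.965×5.670×10⁻⁸×0.87373×(1419)⁴ = 1.94×10⁵ W.

λ_max ≈ 2.04 μm; P ≈ 1.94×10⁵ W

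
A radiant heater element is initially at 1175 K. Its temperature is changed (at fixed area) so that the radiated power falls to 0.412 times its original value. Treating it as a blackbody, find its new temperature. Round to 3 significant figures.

T₂ ≈ 941 K

P ∝ T⁴, so T₂/T₁ = (P₂/P₁)^(1/4) = (0.412)^(1/4) = 0.801169.
T₂ = 1175 × 0.801169 = 941 K.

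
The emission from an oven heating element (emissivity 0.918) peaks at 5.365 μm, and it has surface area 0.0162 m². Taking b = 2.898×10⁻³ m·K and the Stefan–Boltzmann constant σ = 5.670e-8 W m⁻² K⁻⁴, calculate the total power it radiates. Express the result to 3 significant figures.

Wien's law: T = b/λ_max = 2.898×10⁻³/5.365×10⁻⁶ = 540.168 K.
Area A = 0.0162 m².
Then P = εσAT⁴ = 0.918×5.670×10⁻⁸×0.0162×(540.168)⁴ = 71.8 W.

P ≈ 71.8 W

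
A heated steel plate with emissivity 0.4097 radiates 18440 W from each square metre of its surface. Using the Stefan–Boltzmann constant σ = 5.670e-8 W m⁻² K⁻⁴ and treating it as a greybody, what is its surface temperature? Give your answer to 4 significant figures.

T ≈ 943.9 K

I = εσT⁴, so T = (I/εσ)^(1/4) = (18440/(0.4097×5.670×10⁻⁸))^(1/4) = 943.9 K.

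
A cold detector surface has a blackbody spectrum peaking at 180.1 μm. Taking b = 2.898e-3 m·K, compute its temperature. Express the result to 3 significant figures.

T ≈ 16.1 K

Wien's law gives T = b/λ_max = (2.898×10⁻³ m·K)/(1.801×10⁻⁴ m) = 16.1 K.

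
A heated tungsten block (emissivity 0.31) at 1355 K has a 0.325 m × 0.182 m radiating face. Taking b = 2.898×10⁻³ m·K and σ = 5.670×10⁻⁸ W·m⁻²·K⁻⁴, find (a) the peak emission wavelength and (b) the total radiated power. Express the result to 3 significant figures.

(a) λ_max = b/T = 2.898×10⁻³/1355 = 2.139×10⁻⁶ m = 2.14×10³ nm.
Area A = 0.325 × 0.182 = 0.05915 m².
(b) P = εσAT⁴ = 0.31×5.670×10⁻⁸×0.05915×(1355)⁴ = 3.50×10³ W.

λ_max ≈ 2.14×10³ nm; P ≈ 3.50×10³ W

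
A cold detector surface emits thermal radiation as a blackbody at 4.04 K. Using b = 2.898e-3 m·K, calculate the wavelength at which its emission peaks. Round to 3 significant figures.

Wien's displacement law: λ_max = b/T = (2.898×10⁻³ m·K)/(4.04 K) = 7.173×10⁻⁴ m.
That is 7.17×10⁻⁴ m, in the infrared range.

λ_max ≈ 7.17×10⁻⁴ m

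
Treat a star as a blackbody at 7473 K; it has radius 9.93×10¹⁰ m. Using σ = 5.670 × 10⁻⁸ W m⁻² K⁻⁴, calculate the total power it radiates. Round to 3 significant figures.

Surface area A = 4πR² = 4π(9.93×10¹⁰ m)² = 1.23911×10²³ m².
P = σAT⁴ = 5.670×10⁻⁸ × 1.23911×10²³ × (7473)⁴ = 2.19×10³¹ W.

P ≈ 2.19×10³¹ W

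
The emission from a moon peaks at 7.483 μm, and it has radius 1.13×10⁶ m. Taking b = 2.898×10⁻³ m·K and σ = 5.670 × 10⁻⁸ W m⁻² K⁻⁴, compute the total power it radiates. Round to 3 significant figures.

P ≈ 2.05×10¹⁶ W

Wien's law: T = b/λ_max = 2.898×10⁻³/7.483×10⁻⁶ = 387.278 K.
Surface area A = 4πR² = 4π(1.13×10⁶ m)² = 1.60460×10¹³ m².
Then P = σAT⁴ = 5.670×10⁻⁸×1.60460×10¹³×(387.278)⁴ = 2.05×10¹⁶ W.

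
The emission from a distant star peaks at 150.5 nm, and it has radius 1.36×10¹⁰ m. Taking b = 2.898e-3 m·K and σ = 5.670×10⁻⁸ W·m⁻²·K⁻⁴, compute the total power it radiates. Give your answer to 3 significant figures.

Wien's law: T = b/λ_max = 2.898×10⁻³/1.505×10⁻⁷ = 19255.8 K.
Surface area A = 4πR² = 4π(1.36×10¹⁰ m)² = 2.32428×10²¹ m².
Then P = σAT⁴ = 5.670×10⁻⁸×2.32428×10²¹×(19255.8)⁴ = 1.81×10³¹ W.

P ≈ 1.81×10³¹ W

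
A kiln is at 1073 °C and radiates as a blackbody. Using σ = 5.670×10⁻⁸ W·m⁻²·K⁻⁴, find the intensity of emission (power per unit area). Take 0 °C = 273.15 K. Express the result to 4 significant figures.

I ≈ 1.862×10⁵ W/m²

T = 1073 °C + 273.15 = 1346.15 K.
Stefan–Boltzmann: I = σT⁴ = 5.670×10⁻⁸ × (1346.15)⁴ = 1.862×10⁵ W/m².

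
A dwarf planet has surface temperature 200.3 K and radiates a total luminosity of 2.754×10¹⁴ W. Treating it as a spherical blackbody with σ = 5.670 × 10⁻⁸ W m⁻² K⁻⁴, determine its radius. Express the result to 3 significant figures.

L = 4πR²σT⁴ ⇒ R = √(L/(4πσT⁴)).
σT⁴ = 91.2655 W/m², so R = √(2.754×10¹⁴/(4π×91.2655)) = 4.90×10⁵ m.

R ≈ 4.90×10⁵ m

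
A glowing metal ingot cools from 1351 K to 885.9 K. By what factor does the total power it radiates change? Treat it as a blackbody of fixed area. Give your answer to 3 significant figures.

P₂/P₁ ≈ 0.185

P ∝ T⁴, so P₂/P₁ = (T₂/T₁)⁴ = (885.9/1351)⁴ = (0.655736)⁴ = 0.185.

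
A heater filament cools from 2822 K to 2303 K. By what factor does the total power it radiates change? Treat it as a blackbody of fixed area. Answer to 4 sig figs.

P₂/P₁ ≈ 0.4436

P ∝ T⁴, so P₂/P₁ = (T₂/T₁)⁴ = (2303/2822)⁴ = (0.816088)⁴ = 0.4436.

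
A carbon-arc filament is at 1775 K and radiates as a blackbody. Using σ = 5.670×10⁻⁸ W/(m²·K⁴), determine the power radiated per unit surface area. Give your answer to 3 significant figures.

Stefan–Boltzmann: I = σT⁴ = 5.670×10⁻⁸ × (1775)⁴ = 5.63×10⁵ W/m².

I ≈ 5.63×10⁵ W/m²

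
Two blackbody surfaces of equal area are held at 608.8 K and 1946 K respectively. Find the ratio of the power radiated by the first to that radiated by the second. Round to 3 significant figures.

P₁/P₂ ≈ 9.58×10⁻³

With equal areas, P₁/P₂ = (T₁/T₂)⁴ = (608.8/1946)⁴ = 9.58×10⁻³.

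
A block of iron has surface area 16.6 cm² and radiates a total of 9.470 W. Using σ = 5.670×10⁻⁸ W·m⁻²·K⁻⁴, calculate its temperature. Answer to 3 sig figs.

T ≈ 563 K

Area A = 16.6 cm² = 1.66×10⁻³ m².
P = σAT⁴ ⇒ T = (P/(σA))^(1/4) = (9.470/(5.670×10⁻⁸×1.66×10⁻³))^(1/4) = 563 K.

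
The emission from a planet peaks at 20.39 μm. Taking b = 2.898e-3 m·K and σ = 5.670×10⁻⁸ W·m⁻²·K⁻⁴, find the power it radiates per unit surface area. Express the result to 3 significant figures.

I ≈ 23.1 W/m²

Wien's law: T = b/λ_max = 2.898×10⁻³/2.039×10⁻⁵ = 142.128 K.
Then I = σT⁴ = 5.670×10⁻⁸×(142.128)⁴ = 23.1 W/m².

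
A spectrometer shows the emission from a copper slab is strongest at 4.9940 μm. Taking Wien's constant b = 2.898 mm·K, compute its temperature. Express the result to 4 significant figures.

T ≈ 580.3 K

Wien's law gives T = b/λ_max = (2.898×10⁻³ m·K)/(4.9940×10⁻⁶ m) = 580.3 K.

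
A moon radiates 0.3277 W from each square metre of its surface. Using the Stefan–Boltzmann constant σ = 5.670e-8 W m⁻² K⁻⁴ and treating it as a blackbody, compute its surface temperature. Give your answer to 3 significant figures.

T ≈ 49.0 K

I = σT⁴, so T = (I/σ)^(1/4) = (0.3277/(5.670×10⁻⁸))^(1/4) = 49.0 K.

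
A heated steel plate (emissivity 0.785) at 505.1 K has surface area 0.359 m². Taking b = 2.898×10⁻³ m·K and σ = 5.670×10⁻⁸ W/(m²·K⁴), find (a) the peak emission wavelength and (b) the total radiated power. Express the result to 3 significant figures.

λ_max ≈ 5.74 μm; P ≈ 1.04×10³ W

(a) λ_max = b/T = 2.898×10⁻³/505.1 = 5.737×10⁻⁶ m = 5.74 μm.
Area A = 0.359 m².
(b) P = εσAT⁴ = 0.785×5.670×10⁻⁸×0.359×(505.1)⁴ = 1.04×10³ W.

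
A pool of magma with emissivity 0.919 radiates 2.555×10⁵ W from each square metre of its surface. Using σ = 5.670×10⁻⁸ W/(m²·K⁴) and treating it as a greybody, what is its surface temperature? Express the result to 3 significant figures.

T ≈ 1.49×10³ K

I = εσT⁴, so T = (I/εσ)^(1/4) = (2.555×10⁵/(0.919×5.670×10⁻⁸))^(1/4) = 1.49×10³ K.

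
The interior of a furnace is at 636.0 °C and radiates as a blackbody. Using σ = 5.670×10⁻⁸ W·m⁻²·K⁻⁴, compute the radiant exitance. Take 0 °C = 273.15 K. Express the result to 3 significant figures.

T = 636.0 °C + 273.15 = 909.15 K.
Stefan–Boltzmann: I = σT⁴ = 5.670×10⁻⁸ × (909.15)⁴ = 3.87×10⁴ W/m².

I ≈ 3.87×10⁴ W/m²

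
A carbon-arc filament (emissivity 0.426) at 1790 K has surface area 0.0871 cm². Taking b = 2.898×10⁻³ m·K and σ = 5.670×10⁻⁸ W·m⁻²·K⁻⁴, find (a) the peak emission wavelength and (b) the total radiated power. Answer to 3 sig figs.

(a) λ_max = b/T = 2.898×10⁻³/1790 = 1.619×10⁻⁶ m = 1.62 μm.
Area A = 0.0871 cm² = 8.71×10⁻⁶ m².
(b) P = εσAT⁴ = 0.426×5.670×10⁻⁸×8.71×10⁻⁶×(1790)⁴ = 2.16 W.

λ_max ≈ 1.62 μm; P ≈ 2.16 W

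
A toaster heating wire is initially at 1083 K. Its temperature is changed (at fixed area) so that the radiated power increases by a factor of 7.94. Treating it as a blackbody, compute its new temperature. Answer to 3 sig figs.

T₂ ≈ 1.82×10³ K

P ∝ T⁴, so T₂/T₁ = (P₂/P₁)^(1/4) = (7.94)^(1/4) = 1.67863.
T₂ = 1083 × 1.67863 = 1.82×10³ K.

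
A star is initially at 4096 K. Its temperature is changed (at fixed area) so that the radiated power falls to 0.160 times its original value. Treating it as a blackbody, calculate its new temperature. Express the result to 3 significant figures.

P ∝ T⁴, so T₂/T₁ = (P₂/P₁)^(1/4) = (0.160)^(1/4) = 0.632456.
T₂ = 4096 × 0.632456 = 2.59×10³ K.

T₂ ≈ 2.59×10³ K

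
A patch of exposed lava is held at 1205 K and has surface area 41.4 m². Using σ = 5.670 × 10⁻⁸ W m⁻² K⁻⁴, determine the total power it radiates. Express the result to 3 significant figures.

P ≈ 4.95×10⁶ W

Area A = 41.4 m².
P = σAT⁴ = 5.670×10⁻⁸ × 41.4 × (1205)⁴ = 4.95×10⁶ W.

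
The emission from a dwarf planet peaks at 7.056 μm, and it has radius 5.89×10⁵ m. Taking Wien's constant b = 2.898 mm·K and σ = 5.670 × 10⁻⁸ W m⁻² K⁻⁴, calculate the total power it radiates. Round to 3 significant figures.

P ≈ 7.03×10¹⁵ W

Wien's law: T = b/λ_max = 2.898×10⁻³/7.056×10⁻⁶ = 410.714 K.
Surface area A = 4πR² = 4π(5.89×10⁵ m)² = 4.35954×10¹² m².
Then P = σAT⁴ = 5.670×10⁻⁸×4.35954×10¹²×(410.714)⁴ = 7.03×10¹⁵ W.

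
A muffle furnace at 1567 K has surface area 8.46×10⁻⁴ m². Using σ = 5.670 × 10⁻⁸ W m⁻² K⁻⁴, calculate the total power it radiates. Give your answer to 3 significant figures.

P ≈ 289 W

Area A = 8.46×10⁻⁴ m².
P = σAT⁴ = 5.670×10⁻⁸ × 8.46×10⁻⁴ × (1567)⁴ = 289 W.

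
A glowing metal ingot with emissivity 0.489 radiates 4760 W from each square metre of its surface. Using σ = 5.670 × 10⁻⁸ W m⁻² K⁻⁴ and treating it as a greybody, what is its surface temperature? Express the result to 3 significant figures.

I = εσT⁴, so T = (I/εσ)^(1/4) = (4760/(0.489×5.670×10⁻⁸))^(1/4) = 644 K.

T ≈ 644 K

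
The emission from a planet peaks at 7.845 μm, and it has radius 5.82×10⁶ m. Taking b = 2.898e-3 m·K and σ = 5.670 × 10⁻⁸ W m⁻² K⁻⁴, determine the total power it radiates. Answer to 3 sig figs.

P ≈ 4.49×10¹⁷ W

Wien's law: T = b/λ_max = 2.898×10⁻³/7.845×10⁻⁶ = 369.407 K.
Surface area A = 4πR² = 4π(5.82×10⁶ m)² = 4.25653×10¹⁴ m².
Then P = σAT⁴ = 5.670×10⁻⁸×4.25653×10¹⁴×(369.407)⁴ = 4.49×10¹⁷ W.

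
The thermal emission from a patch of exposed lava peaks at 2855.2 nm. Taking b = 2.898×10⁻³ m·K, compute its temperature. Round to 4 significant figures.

Wien's law gives T = b/λ_max = (2.898×10⁻³ m·K)/(2.8552×10⁻⁶ m) = 1015 K.

T ≈ 1015 K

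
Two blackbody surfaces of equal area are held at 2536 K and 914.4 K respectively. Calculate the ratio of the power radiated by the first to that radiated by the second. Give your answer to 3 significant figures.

P₁/P₂ ≈ 59.2

With equal areas, P₁/P₂ = (T₁/T₂)⁴ = (2536/914.4)⁴ = 59.2.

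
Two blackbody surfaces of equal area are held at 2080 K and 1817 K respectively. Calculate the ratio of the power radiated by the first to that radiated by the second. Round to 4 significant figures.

With equal areas, P₁/P₂ = (T₁/T₂)⁴ = (2080/1817)⁴ = 1.717.

P₁/P₂ ≈ 1.717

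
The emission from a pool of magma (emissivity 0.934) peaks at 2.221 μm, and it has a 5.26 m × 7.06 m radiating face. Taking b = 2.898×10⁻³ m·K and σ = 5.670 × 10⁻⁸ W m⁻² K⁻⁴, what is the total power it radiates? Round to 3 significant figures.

P ≈ 5.70×10⁶ W

Wien's law: T = b/λ_max = 2.898×10⁻³/2.221×10⁻⁶ = 1304.82 K.
Area A = 5.26 × 7.06 = 37.1356 m².
Then P = εσAT⁴ = 0.934×5.670×10⁻⁸×37.1356×(1304.82)⁴ = 5.70×10⁶ W.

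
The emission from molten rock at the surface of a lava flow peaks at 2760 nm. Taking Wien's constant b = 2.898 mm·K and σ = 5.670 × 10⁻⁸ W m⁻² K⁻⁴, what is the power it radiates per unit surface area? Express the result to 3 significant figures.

Wien's law: T = b/λ_max = 2.898×10⁻³/2.760×10⁻⁶ = 1050.00 K.
Then I = σT⁴ = 5.670×10⁻⁸×(1050.00)⁴ = 6.89×10⁴ W/m².

I ≈ 6.89×10⁴ W/m²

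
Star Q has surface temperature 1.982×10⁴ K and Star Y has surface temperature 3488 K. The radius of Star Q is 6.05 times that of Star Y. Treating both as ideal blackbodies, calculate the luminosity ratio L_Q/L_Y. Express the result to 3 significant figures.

L_Q/L_Y ≈ 3.82×10⁴

L ∝ R²T⁴, so L_Q/L_Y = (R_Q/R_Y)²(T_Q/T_Y)⁴ = (6.05)² × (1.982×10⁴/3488)⁴ = 36.6025 × 1042.58 = 3.82×10⁴.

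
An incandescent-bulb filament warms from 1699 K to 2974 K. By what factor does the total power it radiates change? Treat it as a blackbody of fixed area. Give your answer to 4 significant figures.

P ∝ T⁴, so P₂/P₁ = (T₂/T₁)⁴ = (2974/1699)⁴ = (1.75044)⁴ = 9.388.

P₂/P₁ ≈ 9.388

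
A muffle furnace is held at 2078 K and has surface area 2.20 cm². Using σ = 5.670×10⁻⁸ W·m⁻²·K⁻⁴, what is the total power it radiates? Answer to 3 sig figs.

Area A = 2.20 cm² = 2.20×10⁻⁴ m².
P = σAT⁴ = 5.670×10⁻⁸ × 2.20×10⁻⁴ × (2078)⁴ = 233 W.

P ≈ 233 W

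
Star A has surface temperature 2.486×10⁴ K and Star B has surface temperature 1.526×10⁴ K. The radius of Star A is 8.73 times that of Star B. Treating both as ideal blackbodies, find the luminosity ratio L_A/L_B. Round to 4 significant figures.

L_A/L_B ≈ 536.8

L ∝ R²T⁴, so L_A/L_B = (R_A/R_B)²(T_A/T_B)⁴ = (8.73)² × (2.486×10⁴/1.526×10⁴)⁴ = 76.2129 × 7.04347 = 536.8.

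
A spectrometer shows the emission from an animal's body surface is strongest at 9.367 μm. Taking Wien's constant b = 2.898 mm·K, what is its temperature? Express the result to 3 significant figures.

Wien's law gives T = b/λ_max = (2.898×10⁻³ m·K)/(9.367×10⁻⁶ m) = 309 K.

T ≈ 309 K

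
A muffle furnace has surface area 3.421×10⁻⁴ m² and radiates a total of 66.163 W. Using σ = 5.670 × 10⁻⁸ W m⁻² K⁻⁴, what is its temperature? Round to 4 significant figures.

Area A = 3.421×10⁻⁴ m².
P = σAT⁴ ⇒ T = (P/(σA))^(1/4) = (66.163/(5.670×10⁻⁸×3.421×10⁻⁴))^(1/4) = 1359 K.

T ≈ 1359 K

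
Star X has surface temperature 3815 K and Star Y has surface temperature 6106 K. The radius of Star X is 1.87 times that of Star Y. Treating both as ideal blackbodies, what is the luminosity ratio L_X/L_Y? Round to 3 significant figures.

L ∝ R²T⁴, so L_X/L_Y = (R_X/R_Y)²(T_X/T_Y)⁴ = (1.87)² × (3815/6106)⁴ = 3.4969 × 0.152388 = 0.533.

L_X/L_Y ≈ 0.533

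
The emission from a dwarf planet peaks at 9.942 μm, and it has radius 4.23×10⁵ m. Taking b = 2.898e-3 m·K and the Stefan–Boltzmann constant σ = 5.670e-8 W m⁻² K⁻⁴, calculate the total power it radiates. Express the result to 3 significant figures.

P ≈ 9.20×10¹⁴ W

Wien's law: T = b/λ_max = 2.898×10⁻³/9.942×10⁻⁶ = 291.491 K.
Surface area A = 4πR² = 4π(4.23×10⁵ m)² = 2.24849×10¹² m².
Then P = σAT⁴ = 5.670×10⁻⁸×2.24849×10¹²×(291.491)⁴ = 9.20×10¹⁴ W.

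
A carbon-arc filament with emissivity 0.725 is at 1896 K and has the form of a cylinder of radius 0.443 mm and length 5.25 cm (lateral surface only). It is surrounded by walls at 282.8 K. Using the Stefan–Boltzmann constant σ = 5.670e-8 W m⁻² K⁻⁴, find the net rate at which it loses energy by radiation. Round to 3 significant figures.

Lateral area A = 2πrL = 2π×4.43×10⁻⁴×0.0525 = 1.46131×10⁻⁴ m².
Net radiated power P_net = εσA(T⁴ − T₀⁴) = 0.725×5.670×10⁻⁸×1.46131×10⁻⁴×(1896⁴ − 282.8⁴).
T⁴ − T₀⁴ = 1.29227×10¹³ − 6.39613×10⁹ = 1.29163×10¹³ K⁴, so P_net = 77.6 W.

Net loss ≈ 77.6 W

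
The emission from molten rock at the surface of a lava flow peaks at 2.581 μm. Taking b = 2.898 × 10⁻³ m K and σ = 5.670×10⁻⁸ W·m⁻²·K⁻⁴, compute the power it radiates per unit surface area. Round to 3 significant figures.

I ≈ 9.01×10⁴ W/m²

Wien's law: T = b/λ_max = 2.898×10⁻³/2.581×10⁻⁶ = 1122.82 K.
Then I = σT⁴ = 5.670×10⁻⁸×(1122.82)⁴ = 9.01×10⁴ W/m².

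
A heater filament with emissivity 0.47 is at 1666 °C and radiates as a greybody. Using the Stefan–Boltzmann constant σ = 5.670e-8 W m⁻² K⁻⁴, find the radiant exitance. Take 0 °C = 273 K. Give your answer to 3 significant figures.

T = 1666 °C + 273 = 1939 K.
Stefan–Boltzmann: I = εσT⁴ = 0.47 × 5.670×10⁻⁸ × (1939)⁴ = 3.77×10⁵ W/m².

I ≈ 3.77×10⁵ W/m²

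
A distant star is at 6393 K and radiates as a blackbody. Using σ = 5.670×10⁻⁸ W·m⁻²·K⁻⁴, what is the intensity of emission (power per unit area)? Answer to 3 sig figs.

I ≈ 9.47×10⁷ W/m²

Stefan–Boltzmann: I = σT⁴ = 5.670×10⁻⁸ × (6393)⁴ = 9.47×10⁷ W/m².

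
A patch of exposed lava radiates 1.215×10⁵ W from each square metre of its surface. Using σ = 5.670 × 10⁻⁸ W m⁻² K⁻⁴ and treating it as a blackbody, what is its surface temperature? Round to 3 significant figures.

I = σT⁴, so T = (I/σ)^(1/4) = (1.215×10⁵/(5.670×10⁻⁸))^(1/4) = 1.21×10³ K.

T ≈ 1.21×10³ K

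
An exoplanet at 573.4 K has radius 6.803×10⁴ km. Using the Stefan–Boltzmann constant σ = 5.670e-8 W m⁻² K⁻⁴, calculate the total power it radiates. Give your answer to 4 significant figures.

Surface area A = 4πR² = 4π(6.803×10⁷ m)² = 5.81582×10¹⁶ m².
P = σAT⁴ = 5.670×10⁻⁸ × 5.81582×10¹⁶ × (573.4)⁴ = 3.565×10²⁰ W.

P ≈ 3.565×10²⁰ W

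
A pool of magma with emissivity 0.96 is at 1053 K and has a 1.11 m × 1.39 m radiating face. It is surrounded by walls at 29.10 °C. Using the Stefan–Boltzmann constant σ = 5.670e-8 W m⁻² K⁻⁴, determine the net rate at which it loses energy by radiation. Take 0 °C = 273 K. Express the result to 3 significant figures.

Net loss ≈ 1.03×10⁵ W

Surroundings: T = 29.10 °C + 273 = 302.10 K.
Area A = 1.11 × 1.39 = 1.5429 m².
Net radiated power P_net = εσA(T⁴ − T₀⁴) = 0.96×5.670×10⁻⁸×1.5429×(1053⁴ − 302.10⁴).
T⁴ − T₀⁴ = 1.22946×10¹² − 8.32919×10⁹ = 1.22113×10¹² K⁴, so P_net = 1.03×10⁵ W.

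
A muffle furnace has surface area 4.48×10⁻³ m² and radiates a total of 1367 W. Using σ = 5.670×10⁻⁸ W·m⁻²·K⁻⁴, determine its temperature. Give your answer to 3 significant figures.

Area A = 4.48×10⁻³ m².
P = σAT⁴ ⇒ T = (P/(σA))^(1/4) = (1367/(5.670×10⁻⁸×4.48×10⁻³))^(1/4) = 1.52×10³ K.

T ≈ 1.52×10³ K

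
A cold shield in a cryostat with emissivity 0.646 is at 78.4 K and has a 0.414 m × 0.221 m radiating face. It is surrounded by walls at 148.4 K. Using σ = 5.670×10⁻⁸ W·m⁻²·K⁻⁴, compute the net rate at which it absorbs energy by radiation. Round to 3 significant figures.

Area A = 0.414 × 0.221 = 0.091494 m².
Net radiated power P_net = εσA(T⁴ − T₀⁴) = 0.646×5.670×10⁻⁸×0.091494×(78.4⁴ − 148.4⁴).
T⁴ − T₀⁴ = 3.77802×10⁷ − 4.84993×10⁸ = -4.47213×10⁸ K⁴, so P_net = -1.50 W — negative, meaning a net gain of 1.50 W.

Net gain ≈ 1.50 W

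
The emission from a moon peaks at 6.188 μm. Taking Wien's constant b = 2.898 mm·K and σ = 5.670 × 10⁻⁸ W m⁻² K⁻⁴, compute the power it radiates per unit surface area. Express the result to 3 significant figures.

Wien's law: T = b/λ_max = 2.898×10⁻³/6.188×10⁻⁶ = 468.326 K.
Then I = σT⁴ = 5.670×10⁻⁸×(468.326)⁴ = 2.73×10³ W/m².

I ≈ 2.73×10³ W/m²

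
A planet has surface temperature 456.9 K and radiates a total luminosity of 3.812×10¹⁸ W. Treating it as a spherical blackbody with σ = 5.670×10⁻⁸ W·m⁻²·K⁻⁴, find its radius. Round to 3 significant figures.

R ≈ 1.11×10⁷ m

L = 4πR²σT⁴ ⇒ R = √(L/(4πσT⁴)).
σT⁴ = 2470.97 W/m², so R = √(3.812×10¹⁸/(4π×2470.97)) = 1.11×10⁷ m.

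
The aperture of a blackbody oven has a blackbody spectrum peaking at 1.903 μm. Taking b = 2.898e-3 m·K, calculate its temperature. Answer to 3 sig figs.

T ≈ 1.52×10³ K

Wien's law gives T = b/λ_max = (2.898×10⁻³ m·K)/(1.903×10⁻⁶ m) = 1.52×10³ K.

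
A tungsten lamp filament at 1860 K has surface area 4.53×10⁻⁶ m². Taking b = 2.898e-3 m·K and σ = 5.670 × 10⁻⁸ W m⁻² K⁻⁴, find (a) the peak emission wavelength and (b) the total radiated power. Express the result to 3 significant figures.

(a) λ_max = b/T = 2.898×10⁻³/1860 = 1.558×10⁻⁶ m = 1.56×10³ nm.
Area A = 4.53×10⁻⁶ m².
(b) P = σAT⁴ = 5.670×10⁻⁸×4.53×10⁻⁶×(1860)⁴ = 3.07 W.

λ_max ≈ 1.56×10³ nm; P ≈ 3.07 W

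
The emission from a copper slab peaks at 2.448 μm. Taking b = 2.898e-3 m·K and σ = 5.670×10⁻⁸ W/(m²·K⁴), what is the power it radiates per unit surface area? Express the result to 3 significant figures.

I ≈ 1.11×10⁵ W/m²

Wien's law: T = b/λ_max = 2.898×10⁻³/2.448×10⁻⁶ = 1183.82 K.
Then I = σT⁴ = 5.670×10⁻⁸×(1183.82)⁴ = 1.11×10⁵ W/m².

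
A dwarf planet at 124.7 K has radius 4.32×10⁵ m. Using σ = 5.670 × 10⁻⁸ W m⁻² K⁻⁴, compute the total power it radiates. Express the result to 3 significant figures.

Surface area A = 4πR² = 4π(4.32×10⁵ m)² = 2.34519×10¹² m².
P = σAT⁴ = 5.670×10⁻⁸ × 2.34519×10¹² × (124.7)⁴ = 3.22×10¹³ W.

P ≈ 3.22×10¹³ W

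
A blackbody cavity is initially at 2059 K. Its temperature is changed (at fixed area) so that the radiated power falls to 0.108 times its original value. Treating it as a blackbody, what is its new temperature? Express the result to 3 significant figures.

T₂ ≈ 1.18×10³ K

P ∝ T⁴, so T₂/T₁ = (P₂/P₁)^(1/4) = (0.108)^(1/4) = 0.573266.
T₂ = 2059 × 0.573266 = 1.18×10³ K.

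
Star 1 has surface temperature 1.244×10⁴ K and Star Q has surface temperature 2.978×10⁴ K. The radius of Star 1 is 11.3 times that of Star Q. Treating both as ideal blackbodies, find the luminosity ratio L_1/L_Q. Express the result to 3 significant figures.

L ∝ R²T⁴, so L_1/L_Q = (R_1/R_Q)²(T_1/T_Q)⁴ = (11.3)² × (1.244×10⁴/2.978×10⁴)⁴ = 127.69 × 0.0304497 = 3.89.

L_1/L_Q ≈ 3.89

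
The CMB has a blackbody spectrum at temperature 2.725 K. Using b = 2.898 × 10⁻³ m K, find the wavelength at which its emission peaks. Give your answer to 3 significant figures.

λ_max ≈ 1.06 mm

Wien's displacement law: λ_max = b/T = (2.898×10⁻³ m·K)/(2.725 K) = 1.063×10⁻³ m.
That is 1.06 mm, in the microwave range.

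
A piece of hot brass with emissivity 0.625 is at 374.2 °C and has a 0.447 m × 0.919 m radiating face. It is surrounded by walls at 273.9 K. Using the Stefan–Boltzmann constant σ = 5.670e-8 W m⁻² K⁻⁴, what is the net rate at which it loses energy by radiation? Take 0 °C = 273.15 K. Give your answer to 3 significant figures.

Net loss ≈ 2.47×10³ W

T = 374.2 °C + 273.15 = 647.35 K.
Area A = 0.447 × 0.919 = 0.410793 m².
Net radiated power P_net = εσA(T⁴ − T₀⁴) = 0.625×5.670×10⁻⁸×0.410793×(647.35⁴ − 273.9⁴).
T⁴ − T₀⁴ = 1.75613×10¹¹ − 5.62818×10⁹ = 1.69985×10¹¹ K⁴, so P_net = 2.47×10³ W.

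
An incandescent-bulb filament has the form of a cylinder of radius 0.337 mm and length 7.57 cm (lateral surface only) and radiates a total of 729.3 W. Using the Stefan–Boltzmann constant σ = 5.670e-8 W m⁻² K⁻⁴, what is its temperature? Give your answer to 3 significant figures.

Lateral area A = 2πrL = 2π×3.37×10⁻⁴×0.0757 = 1.60290×10⁻⁴ m².
P = σAT⁴ ⇒ T = (P/(σA))^(1/4) = (729.3/(5.670×10⁻⁸×1.60290×10⁻⁴))^(1/4) = 2.99×10³ K.

T ≈ 2.99×10³ K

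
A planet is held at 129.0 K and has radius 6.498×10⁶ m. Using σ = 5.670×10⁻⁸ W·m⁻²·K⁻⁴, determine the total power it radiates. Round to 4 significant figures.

Surface area A = 4πR² = 4π(6.498×10⁶ m)² = 5.30602×10¹⁴ m².
P = σAT⁴ = 5.670×10⁻⁸ × 5.30602×10¹⁴ × (129.0)⁴ = 8.331×10¹⁵ W.

P ≈ 8.331×10¹⁵ W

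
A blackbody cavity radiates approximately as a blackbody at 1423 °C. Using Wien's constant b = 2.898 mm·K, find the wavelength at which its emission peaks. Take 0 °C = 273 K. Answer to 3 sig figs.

T = 1423 °C + 273 = 1696 K.
Wien's displacement law: λ_max = b/T = (2.898×10⁻³ m·K)/(1696 K) = 1.709×10⁻⁶ m.
That is 1.71 μm, in the infrared range.

λ_max ≈ 1.71 μm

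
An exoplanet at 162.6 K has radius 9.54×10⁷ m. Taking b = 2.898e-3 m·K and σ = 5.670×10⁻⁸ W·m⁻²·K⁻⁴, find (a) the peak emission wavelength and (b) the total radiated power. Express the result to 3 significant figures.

(a) λ_max = b/T = 2.898×10⁻³/162.6 = 1.782×10⁻⁵ m = 17.8 μm.
Surface area A = 4πR² = 4π(9.54×10⁷ m)² = 1.14369×10¹⁷ m².
(b) P = σAT⁴ = 5.670×10⁻⁸×1.14369×10¹⁷×(162.6)⁴ = 4.53×10¹⁸ W.

λ_max ≈ 17.8 μm; P ≈ 4.53×10¹⁸ W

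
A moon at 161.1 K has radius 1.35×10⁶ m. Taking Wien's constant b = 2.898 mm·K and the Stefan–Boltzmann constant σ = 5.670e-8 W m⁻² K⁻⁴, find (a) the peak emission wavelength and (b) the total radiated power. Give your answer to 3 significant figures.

λ_max ≈ 18.0 μm; P ≈ 8.75×10¹⁴ W

(a) λ_max = b/T = 2.898×10⁻³/161.1 = 1.799×10⁻⁵ m = 18.0 μm.
Surface area A = 4πR² = 4π(1.35×10⁶ m)² = 2.29022×10¹³ m².
(b) P = σAT⁴ = 5.670×10⁻⁸×2.29022×10¹³×(161.1)⁴ = 8.75×10¹⁴ W.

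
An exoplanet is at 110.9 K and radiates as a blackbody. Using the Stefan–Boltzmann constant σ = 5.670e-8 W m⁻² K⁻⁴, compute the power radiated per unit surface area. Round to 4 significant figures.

Stefan–Boltzmann: I = σT⁴ = 5.670×10⁻⁸ × (110.9)⁴ = 8.576 W/m².

I ≈ 8.576 W/m²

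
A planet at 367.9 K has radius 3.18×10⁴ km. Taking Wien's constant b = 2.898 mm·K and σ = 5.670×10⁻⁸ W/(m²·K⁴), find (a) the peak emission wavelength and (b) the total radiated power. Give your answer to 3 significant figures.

(a) λ_max = b/T = 2.898×10⁻³/367.9 = 7.877×10⁻⁶ m = 7.88 μm.
Surface area A = 4πR² = 4π(3.18×10⁷ m)² = 1.27076×10¹⁶ m².
(b) P = σAT⁴ = 5.670×10⁻⁸×1.27076×10¹⁶×(367.9)⁴ = 1.32×10¹⁹ W.

λ_max ≈ 7.88 μm; P ≈ 1.32×10¹⁹ W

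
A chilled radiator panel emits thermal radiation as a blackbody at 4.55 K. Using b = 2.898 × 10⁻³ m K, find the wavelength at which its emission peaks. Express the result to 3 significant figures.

λ_max ≈ 0.637 mm

Wien's displacement law: λ_max = b/T = (2.898×10⁻³ m·K)/(4.55 K) = 6.369×10⁻⁴ m.
That is 0.637 mm, in the infrared range.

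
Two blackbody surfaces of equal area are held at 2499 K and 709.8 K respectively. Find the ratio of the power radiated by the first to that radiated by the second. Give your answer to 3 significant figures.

P₁/P₂ ≈ 154

With equal areas, P₁/P₂ = (T₁/T₂)⁴ = (2499/709.8)⁴ = 154.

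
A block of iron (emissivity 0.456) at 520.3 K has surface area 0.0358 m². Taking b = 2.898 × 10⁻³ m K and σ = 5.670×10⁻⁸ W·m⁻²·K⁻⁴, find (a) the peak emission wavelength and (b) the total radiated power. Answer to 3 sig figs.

(a) λ_max = b/T = 2.898×10⁻³/520.3 = 5.570×10⁻⁶ m = 5.57 μm.
Area A = 0.0358 m².
(b) P = εσAT⁴ = 0.456×5.670×10⁻⁸×0.0358×(520.3)⁴ = 67.8 W.

λ_max ≈ 5.57 μm; P ≈ 67.8 W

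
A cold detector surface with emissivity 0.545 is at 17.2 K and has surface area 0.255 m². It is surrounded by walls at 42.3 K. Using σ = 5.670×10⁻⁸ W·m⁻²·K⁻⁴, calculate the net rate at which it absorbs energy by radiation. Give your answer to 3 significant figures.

Area A = 0.255 m².
Net radiated power P_net = εσA(T⁴ − T₀⁴) = 0.545×5.670×10⁻⁸×0.255×(17.2⁴ − 42.3⁴).
T⁴ − T₀⁴ = 87521.3 − 3.20156×10⁶ = -3.11404×10⁶ K⁴, so P_net = -0.0245 W — negative, meaning a net gain of 0.0245 W.

Net gain ≈ 0.0245 W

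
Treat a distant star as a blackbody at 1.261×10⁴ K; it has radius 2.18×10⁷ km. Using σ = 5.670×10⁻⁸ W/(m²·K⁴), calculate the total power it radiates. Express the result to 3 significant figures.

Surface area A = 4πR² = 4π(2.18×10¹⁰ m)² = 5.97204×10²¹ m².
P = σAT⁴ = 5.670×10⁻⁸ × 5.97204×10²¹ × (1.261×10⁴)⁴ = 8.56×10³⁰ W.

P ≈ 8.56×10³⁰ W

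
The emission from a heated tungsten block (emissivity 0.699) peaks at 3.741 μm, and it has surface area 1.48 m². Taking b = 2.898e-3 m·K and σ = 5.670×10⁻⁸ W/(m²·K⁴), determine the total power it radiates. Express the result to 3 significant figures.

P ≈ 2.11×10⁴ W

Wien's law: T = b/λ_max = 2.898×10⁻³/3.741×10⁻⁶ = 774.659 K.
Area A = 1.48 m².
Then P = εσAT⁴ = 0.699×5.670×10⁻⁸×1.48×(774.659)⁴ = 2.11×10⁴ W.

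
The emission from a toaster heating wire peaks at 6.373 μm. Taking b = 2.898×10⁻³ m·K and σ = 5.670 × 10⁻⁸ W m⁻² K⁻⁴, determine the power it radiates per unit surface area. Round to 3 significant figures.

Wien's law: T = b/λ_max = 2.898×10⁻³/6.373×10⁻⁶ = 454.731 K.
Then I = σT⁴ = 5.670×10⁻⁸×(454.731)⁴ = 2.42×10³ W/m².

I ≈ 2.42×10³ W/m²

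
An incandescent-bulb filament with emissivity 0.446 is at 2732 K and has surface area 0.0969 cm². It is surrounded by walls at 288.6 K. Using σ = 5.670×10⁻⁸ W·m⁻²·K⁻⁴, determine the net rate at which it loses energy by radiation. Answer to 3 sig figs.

Net loss ≈ 13.6 W

Area A = 0.0969 cm² = 9.69×10⁻⁶ m².
Net radiated power P_net = εσA(T⁴ − T₀⁴) = 0.446×5.670×10⁻⁸×9.69×10⁻⁶×(2732⁴ − 288.6⁴).
T⁴ − T₀⁴ = 5.57087×10¹³ − 6.93722×10⁹ = 5.57018×10¹³ K⁴, so P_net = 13.6 W.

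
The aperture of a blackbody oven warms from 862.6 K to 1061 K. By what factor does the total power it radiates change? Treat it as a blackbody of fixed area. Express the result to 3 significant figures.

P ∝ T⁴, so P₂/P₁ = (T₂/T₁)⁴ = (1061/862.6)⁴ = (1.23000)⁴ = 2.29.

P₂/P₁ ≈ 2.29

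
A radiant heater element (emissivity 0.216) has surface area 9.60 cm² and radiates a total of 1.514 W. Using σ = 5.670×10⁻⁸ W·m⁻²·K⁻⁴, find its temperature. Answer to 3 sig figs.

Area A = 9.60 cm² = 9.60×10⁻⁴ m².
P = εσAT⁴ ⇒ T = (P/(εσA))^(1/4) = (1.514/(0.216×5.670×10⁻⁸×9.60×10⁻⁴))^(1/4) = 599 K.

T ≈ 599 K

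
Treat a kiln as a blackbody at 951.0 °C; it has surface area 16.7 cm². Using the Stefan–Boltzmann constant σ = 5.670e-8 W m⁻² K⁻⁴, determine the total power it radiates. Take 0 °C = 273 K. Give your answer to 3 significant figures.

T = 951.0 °C + 273 = 1224.0 K.
Area A = 16.7 cm² = 1.67×10⁻³ m².
P = σAT⁴ = 5.670×10⁻⁸ × 1.67×10⁻³ × (1224.0)⁴ = 213 W.

P ≈ 213 W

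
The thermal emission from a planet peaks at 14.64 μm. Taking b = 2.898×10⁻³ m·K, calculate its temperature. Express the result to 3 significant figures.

Wien's law gives T = b/λ_max = (2.898×10⁻³ m·K)/(1.464×10⁻⁵ m) = 198 K.

T ≈ 198 K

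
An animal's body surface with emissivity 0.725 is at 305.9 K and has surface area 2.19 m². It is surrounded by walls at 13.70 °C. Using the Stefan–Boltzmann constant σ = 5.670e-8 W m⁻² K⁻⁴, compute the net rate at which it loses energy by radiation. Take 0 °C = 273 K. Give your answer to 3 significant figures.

Surroundings: T = 13.70 °C + 273 = 286.70 K.
Area A = 2.19 m².
Net radiated power P_net = εσA(T⁴ − T₀⁴) = 0.725×5.670×10⁻⁸×2.19×(305.9⁴ − 286.70⁴).
T⁴ − T₀⁴ = 8.75625×10⁹ − 6.75633×10⁹ = 1.99992×10⁹ K⁴, so P_net = 180 W.

Net loss ≈ 180 W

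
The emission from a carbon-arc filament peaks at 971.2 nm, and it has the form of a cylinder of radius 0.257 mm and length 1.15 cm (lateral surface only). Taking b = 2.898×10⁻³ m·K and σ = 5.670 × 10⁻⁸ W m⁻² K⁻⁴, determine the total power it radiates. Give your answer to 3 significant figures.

Wien's law: T = b/λ_max = 2.898×10⁻³/9.712×10⁻⁷ = 2983.94 K.
Lateral area A = 2πrL = 2π×2.57×10⁻⁴×0.0115 = 1.85700×10⁻⁵ m².
Then P = σAT⁴ = 5.670×10⁻⁸×1.85700×10⁻⁵×(2983.94)⁴ = 83.5 W.

P ≈ 83.5 W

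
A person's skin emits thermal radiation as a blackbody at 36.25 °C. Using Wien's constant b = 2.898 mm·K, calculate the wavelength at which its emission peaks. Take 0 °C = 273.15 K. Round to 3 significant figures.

λ_max ≈ 9.37 μm

T = 36.25 °C + 273.15 = 309.40 K.
Wien's displacement law: λ_max = b/T = (2.898×10⁻³ m·K)/(309.40 K) = 9.367×10⁻⁶ m.
That is 9.37 μm, in the infrared range.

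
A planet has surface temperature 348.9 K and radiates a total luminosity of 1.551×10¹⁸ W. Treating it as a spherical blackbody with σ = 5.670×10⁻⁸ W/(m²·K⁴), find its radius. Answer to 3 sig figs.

R ≈ 1.21×10⁷ m

L = 4πR²σT⁴ ⇒ R = √(L/(4πσT⁴)).
σT⁴ = 840.208 W/m², so R = √(1.551×10¹⁸/(4π×840.208)) = 1.21×10⁷ m.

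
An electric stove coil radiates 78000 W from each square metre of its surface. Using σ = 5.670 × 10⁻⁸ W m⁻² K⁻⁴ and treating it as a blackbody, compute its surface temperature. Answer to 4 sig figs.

T ≈ 1083 K

I = σT⁴, so T = (I/σ)^(1/4) = (78000/(5.670×10⁻⁸))^(1/4) = 1083 K.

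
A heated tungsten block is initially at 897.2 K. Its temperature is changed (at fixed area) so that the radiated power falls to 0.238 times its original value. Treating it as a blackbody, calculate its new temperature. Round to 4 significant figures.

T₂ ≈ 626.7 K

P ∝ T⁴, so T₂/T₁ = (P₂/P₁)^(1/4) = (0.238)^(1/4) = 0.698464.
T₂ = 897.2 × 0.698464 = 626.7 K.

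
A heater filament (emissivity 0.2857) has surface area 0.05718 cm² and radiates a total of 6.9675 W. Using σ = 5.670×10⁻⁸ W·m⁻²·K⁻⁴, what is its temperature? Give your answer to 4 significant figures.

Area A = 0.05718 cm² = 5.718×10⁻⁶ m².
P = εσAT⁴ ⇒ T = (P/(εσA))^(1/4) = (6.9675/(0.2857×5.670×10⁻⁸×5.718×10⁻⁶))^(1/4) = 2945 K.

T ≈ 2945 K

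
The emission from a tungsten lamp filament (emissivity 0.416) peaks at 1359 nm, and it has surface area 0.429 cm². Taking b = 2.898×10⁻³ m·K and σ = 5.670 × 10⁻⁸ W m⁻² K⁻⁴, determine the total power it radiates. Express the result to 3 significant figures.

Wien's law: T = b/λ_max = 2.898×10⁻³/1.359×10⁻⁶ = 2132.45 K.
Area A = 0.429 cm² = 4.29×10⁻⁵ m².
Then P = εσAT⁴ = 0.416×5.670×10⁻⁸×4.29×10⁻⁵×(2132.45)⁴ = 20.9 W.

P ≈ 20.9 W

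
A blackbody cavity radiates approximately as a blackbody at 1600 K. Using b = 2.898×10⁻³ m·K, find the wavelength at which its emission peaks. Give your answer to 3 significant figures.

λ_max ≈ 1.81×10³ nm

Wien's displacement law: λ_max = b/T = (2.898×10⁻³ m·K)/(1600 K) = 1.811×10⁻⁶ m.
That is 1.81×10³ nm, in the infrared range.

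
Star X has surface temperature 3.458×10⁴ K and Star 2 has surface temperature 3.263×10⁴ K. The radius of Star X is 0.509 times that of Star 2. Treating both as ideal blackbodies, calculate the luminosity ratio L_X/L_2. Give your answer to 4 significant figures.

L ∝ R²T⁴, so L_X/L_2 = (R_X/R_2)²(T_X/T_2)⁴ = (0.509)² × (3.458×10⁴/3.263×10⁴)⁴ = 0.259081 × 1.26134 = 0.3268.

L_X/L_2 ≈ 0.3268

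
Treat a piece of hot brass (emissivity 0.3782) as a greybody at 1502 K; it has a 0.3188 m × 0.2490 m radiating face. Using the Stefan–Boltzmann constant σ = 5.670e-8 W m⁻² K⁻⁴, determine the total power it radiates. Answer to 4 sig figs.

Area A = 0.3188 × 0.2490 = 0.0793812 m².
P = εσAT⁴ = 0.3782 × 5.670×10⁻⁸ × 0.0793812 × (1502)⁴ = 8664 W.

P ≈ 8664 W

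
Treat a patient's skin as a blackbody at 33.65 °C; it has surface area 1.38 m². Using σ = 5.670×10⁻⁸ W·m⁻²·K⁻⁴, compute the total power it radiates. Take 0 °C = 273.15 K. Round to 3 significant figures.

T = 33.65 °C + 273.15 = 306.80 K.
Area A = 1.38 m².
P = σAT⁴ = 5.670×10⁻⁸ × 1.38 × (306.80)⁴ = 693 W.

P ≈ 693 W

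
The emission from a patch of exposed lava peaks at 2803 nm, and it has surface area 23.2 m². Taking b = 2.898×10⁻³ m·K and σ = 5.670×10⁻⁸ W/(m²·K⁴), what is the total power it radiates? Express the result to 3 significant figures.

P ≈ 1.50×10⁶ W

Wien's law: T = b/λ_max = 2.898×10⁻³/2.803×10⁻⁶ = 1033.89 K.
Area A = 23.2 m².
Then P = σAT⁴ = 5.670×10⁻⁸×23.2×(1033.89)⁴ = 1.50×10⁶ W.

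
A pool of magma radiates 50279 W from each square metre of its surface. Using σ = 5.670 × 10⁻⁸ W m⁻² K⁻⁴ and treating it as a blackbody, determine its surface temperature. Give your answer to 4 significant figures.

T ≈ 970.4 K

I = σT⁴, so T = (I/σ)^(1/4) = (50279/(5.670×10⁻⁸))^(1/4) = 970.4 K.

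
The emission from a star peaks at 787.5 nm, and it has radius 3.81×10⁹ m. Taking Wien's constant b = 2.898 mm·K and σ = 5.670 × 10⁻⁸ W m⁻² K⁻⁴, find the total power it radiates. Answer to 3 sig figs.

Wien's law: T = b/λ_max = 2.898×10⁻³/7.875×10⁻⁷ = 3680.00 K.
Surface area A = 4πR² = 4π(3.81×10⁹ m)² = 1.82415×10²⁰ m².
Then P = σAT⁴ = 5.670×10⁻⁸×1.82415×10²⁰×(3680.00)⁴ = 1.90×10²⁷ W.

P ≈ 1.90×10²⁷ W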